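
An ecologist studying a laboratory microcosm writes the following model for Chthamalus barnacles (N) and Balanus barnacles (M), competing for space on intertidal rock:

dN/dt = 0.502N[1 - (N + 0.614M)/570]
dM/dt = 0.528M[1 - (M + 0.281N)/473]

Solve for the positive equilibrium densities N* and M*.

N* ≈ 338, M* ≈ 378

Setting both brackets to zero gives the nullclines N + 0.614M = 570 and 0.281N + M = 473.
Substituting M = 473 - 0.281N into the first: N(1 - 0.614·0.281) = 570 - 0.614·473.
So N* = 280/0.827 = 338, and then M* = 473 - 0.281·338 = 378.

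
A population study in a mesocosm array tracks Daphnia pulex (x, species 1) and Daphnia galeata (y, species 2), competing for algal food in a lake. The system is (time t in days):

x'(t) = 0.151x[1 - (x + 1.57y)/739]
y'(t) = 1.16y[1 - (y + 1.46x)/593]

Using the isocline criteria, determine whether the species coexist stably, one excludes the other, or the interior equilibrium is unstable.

Compare the nullcline intercepts: K1/α12 = 739/1.57 = 471 < K2 = 593; K2/α21 = 593/1.46 = 406 < K1 = 739.
Since both are reversed, neither can invade when rare; the interior point is a saddle.

unstable coexistence (outcome depends on initial conditions)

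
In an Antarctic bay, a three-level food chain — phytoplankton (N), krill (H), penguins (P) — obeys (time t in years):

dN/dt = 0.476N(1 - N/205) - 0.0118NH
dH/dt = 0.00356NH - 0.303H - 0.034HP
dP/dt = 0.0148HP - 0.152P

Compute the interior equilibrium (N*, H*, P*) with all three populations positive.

N* ≈ 153, H* ≈ 10.3, P* ≈ 7.09

From dP/dt = 0: 0.0148H* = 0.152, so H* = 10.3.
From dN/dt = 0: 0.476(1 - N*/205) = 0.0118·10.3, giving N* = 205·(1 - 0.255) = 153.
From dH/dt = 0: 0.00356·153 - 0.303 = 0.034P*, so P* = 0.241/0.034 = 7.09.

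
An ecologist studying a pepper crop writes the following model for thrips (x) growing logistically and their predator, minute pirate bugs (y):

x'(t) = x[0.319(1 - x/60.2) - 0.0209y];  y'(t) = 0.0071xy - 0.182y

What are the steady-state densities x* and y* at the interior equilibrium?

From dy/dt = 0 with y > 0: 0.0071x* = 0.182, so x* = 25.6.
Substitute into dx/dt = 0: 0.319(1 - 25.6/60.2) = 0.0209y*.
The bracket is 0.574, giving y* = 0.183/0.0209 = 8.76.

x* ≈ 25.6, y* ≈ 8.76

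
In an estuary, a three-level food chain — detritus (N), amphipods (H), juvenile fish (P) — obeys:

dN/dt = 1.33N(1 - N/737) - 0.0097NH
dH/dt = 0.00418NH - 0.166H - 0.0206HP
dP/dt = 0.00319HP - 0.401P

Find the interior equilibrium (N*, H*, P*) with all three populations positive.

N* ≈ 61.3, H* ≈ 126, P* ≈ 4.38

From dP/dt = 0: 0.00319H* = 0.401, so H* = 126.
From dN/dt = 0: 1.33(1 - N*/737) = 0.0097·126, giving N* = 737·(1 - 0.917) = 61.3.
From dH/dt = 0: 0.00418·61.3 - 0.166 = 0.0206P*, so P* = 0.0903/0.0206 = 4.38.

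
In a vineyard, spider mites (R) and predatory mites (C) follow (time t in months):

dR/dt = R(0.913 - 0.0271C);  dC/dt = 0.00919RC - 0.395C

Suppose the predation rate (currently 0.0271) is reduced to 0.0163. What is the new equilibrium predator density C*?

At the interior fixed point, setting dR/dt = 0 with R > 0 fixes C* = (prey growth rate)/(RC coefficient) — independent of the other coefficients.
With the change, C* = 0.913/0.0163 = 56; it rises from 33.7.

C* ≈ 56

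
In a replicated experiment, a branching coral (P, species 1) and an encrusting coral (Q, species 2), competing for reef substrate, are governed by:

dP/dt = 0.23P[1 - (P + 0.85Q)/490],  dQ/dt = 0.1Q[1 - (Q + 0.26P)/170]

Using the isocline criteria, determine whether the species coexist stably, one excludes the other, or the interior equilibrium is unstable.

Compare the nullcline intercepts: K1/α12 = 490/0.85 = 576 > K2 = 170; K2/α21 = 170/0.26 = 654 > K1 = 490.
Since both inequalities hold, each species can invade when rare, so the interior equilibrium is stable.

stable coexistence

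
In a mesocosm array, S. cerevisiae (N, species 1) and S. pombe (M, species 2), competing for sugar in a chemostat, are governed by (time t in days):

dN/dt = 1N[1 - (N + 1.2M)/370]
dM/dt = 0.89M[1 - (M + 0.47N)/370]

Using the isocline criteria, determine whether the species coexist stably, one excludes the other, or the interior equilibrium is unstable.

species 2 excludes species 1

Compare the nullcline intercepts: K1/α12 = 370/1.2 = 308 < K2 = 370; K2/α21 = 370/0.47 = 787 > K1 = 370.
Since the inequalities point opposite ways, species 2 can invade but species 1 cannot.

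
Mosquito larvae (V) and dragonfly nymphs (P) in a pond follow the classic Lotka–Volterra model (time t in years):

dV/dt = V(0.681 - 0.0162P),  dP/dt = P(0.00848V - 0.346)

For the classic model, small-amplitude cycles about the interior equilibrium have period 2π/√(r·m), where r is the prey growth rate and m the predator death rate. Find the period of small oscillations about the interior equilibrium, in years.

T ≈ 12.9 years

Here r = 0.681 and m = 0.346, so r·m = 0.236.
ω = √0.236 = 0.485 per year, hence T = 2π/ω ≈ 12.9 years.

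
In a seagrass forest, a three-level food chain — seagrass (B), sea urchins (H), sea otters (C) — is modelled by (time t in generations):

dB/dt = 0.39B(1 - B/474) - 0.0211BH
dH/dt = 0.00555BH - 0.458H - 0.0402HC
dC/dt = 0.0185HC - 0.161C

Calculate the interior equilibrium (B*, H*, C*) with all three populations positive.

From dC/dt = 0: 0.0185H* = 0.161, so H* = 8.7.
From dB/dt = 0: 0.39(1 - B*/474) = 0.0211·8.7, giving B* = 474·(1 - 0.471) = 251.
From dH/dt = 0: 0.00555·251 - 0.458 = 0.0402C*, so C* = 0.934/0.0402 = 23.2.

B* ≈ 251, H* ≈ 8.7, C* ≈ 23.2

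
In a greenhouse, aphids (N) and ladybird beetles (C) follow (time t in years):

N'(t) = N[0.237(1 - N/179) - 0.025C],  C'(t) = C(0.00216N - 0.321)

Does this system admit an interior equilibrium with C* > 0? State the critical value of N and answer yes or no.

The predator equation gives dC/dt > 0 only when N > 0.321/0.00216 = 149.
Without the predator, N → K = 179. Since 179 > 149, the predator can invade and persist.

Threshold N = 149; K > 149, so yes, the predator persists.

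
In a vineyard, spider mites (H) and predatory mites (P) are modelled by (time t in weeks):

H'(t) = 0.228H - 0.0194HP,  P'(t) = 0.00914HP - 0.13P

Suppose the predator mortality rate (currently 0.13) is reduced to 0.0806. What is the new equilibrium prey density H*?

H* ≈ 8.82

At the interior fixed point, setting dP/dt = 0 with P > 0 fixes H* = (predator death rate)/(HP coefficient) — independent of the other coefficients.
With the change, H* = 0.0806/0.00914 = 8.82; it falls from 14.2.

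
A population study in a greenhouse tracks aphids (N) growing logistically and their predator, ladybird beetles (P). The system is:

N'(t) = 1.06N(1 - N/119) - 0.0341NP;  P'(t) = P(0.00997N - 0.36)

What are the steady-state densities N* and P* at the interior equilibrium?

From dP/dt = 0 with P > 0: 0.00997N* = 0.36, so N* = 36.1.
Substitute into dN/dt = 0: 1.06(1 - 36.1/119) = 0.0341P*.
The bracket is 0.697, giving P* = 0.738/0.0341 = 21.7.

N* ≈ 36.1, P* ≈ 21.7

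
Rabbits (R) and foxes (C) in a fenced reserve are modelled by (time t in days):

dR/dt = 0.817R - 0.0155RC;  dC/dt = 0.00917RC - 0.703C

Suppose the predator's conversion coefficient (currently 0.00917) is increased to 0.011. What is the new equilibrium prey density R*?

At the interior fixed point, setting dC/dt = 0 with C > 0 fixes R* = (predator death rate)/(RC coefficient) — independent of the other coefficients.
With the change, R* = 0.703/0.011 = 63.9; it falls from 76.7.

R* ≈ 63.9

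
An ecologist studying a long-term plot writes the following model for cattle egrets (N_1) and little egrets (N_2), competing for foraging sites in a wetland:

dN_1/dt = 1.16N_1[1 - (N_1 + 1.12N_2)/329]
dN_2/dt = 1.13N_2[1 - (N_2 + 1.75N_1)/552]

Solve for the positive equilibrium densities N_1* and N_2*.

N_1* ≈ 301, N_2* ≈ 24.7

Setting both brackets to zero gives the nullclines N_1 + 1.12N_2 = 329 and 1.75N_1 + N_2 = 552.
Substituting N_2 = 552 - 1.75N_1 into the first: N_1(1 - 1.12·1.75) = 329 - 1.12·552.
So N_1* = -289/-0.96 = 301, and then N_2* = 552 - 1.75·301 = 24.7.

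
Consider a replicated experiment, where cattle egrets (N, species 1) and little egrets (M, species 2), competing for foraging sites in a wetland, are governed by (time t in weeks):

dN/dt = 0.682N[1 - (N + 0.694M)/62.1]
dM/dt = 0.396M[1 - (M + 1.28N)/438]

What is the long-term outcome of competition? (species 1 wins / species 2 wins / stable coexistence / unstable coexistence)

species 2 excludes species 1

Compare the nullcline intercepts: K1/α12 = 62.1/0.694 = 89.5 < K2 = 438; K2/α21 = 438/1.28 = 342 > K1 = 62.1.
Since the inequalities point opposite ways, species 2 can invade but species 1 cannot.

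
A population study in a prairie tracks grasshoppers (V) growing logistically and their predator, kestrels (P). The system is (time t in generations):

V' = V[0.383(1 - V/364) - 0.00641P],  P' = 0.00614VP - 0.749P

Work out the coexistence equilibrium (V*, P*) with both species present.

From dP/dt = 0 with P > 0: 0.00614V* = 0.749, so V* = 122.
Substitute into dV/dt = 0: 0.383(1 - 122/364) = 0.00641P*.
The bracket is 0.665, giving P* = 0.255/0.00641 = 39.7.

V* ≈ 122, P* ≈ 39.7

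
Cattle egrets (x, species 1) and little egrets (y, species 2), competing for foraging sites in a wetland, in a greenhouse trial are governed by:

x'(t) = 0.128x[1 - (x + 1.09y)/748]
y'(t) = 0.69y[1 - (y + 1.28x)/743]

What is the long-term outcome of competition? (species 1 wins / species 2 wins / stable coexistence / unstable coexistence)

unstable coexistence (outcome depends on initial conditions)

Compare the nullcline intercepts: K1/α12 = 748/1.09 = 686 < K2 = 743; K2/α21 = 743/1.28 = 580 < K1 = 748.
Since both are reversed, neither can invade when rare; the interior point is a saddle.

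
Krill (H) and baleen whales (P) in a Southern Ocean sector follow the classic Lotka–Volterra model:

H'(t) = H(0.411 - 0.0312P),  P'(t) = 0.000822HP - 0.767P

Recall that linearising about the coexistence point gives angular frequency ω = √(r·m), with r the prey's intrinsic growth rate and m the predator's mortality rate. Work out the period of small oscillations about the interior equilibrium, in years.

T ≈ 11.2 years

Here r = 0.411 and m = 0.767, so r·m = 0.315.
ω = √0.315 = 0.561 per year, hence T = 2π/ω ≈ 11.2 years.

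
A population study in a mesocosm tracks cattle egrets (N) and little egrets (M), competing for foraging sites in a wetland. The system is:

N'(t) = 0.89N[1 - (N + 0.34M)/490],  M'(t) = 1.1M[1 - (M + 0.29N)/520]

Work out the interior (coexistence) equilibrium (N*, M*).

Setting both brackets to zero gives the nullclines N + 0.34M = 490 and 0.29N + M = 520.
Substituting M = 520 - 0.29N into the first: N(1 - 0.34·0.29) = 490 - 0.34·520.
So N* = 313/0.901 = 347, and then M* = 520 - 0.29·347 = 419.

N* ≈ 347, M* ≈ 419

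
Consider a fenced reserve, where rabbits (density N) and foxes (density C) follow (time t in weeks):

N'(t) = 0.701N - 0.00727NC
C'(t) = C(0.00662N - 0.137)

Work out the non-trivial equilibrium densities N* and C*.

N* ≈ 20.7, C* ≈ 96.4

Set dC/dt = 0 with C > 0: 0.00662N - 0.137 = 0, so N* = 0.137/0.00662 = 20.7.
Set dN/dt = 0 with N > 0: 0.701 - 0.00727C = 0, so C* = 0.701/0.00727 = 96.4.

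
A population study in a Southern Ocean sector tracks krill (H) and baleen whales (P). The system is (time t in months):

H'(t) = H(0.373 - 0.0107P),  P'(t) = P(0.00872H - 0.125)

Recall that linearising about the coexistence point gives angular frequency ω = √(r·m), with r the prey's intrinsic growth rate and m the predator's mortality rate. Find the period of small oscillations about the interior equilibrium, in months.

T ≈ 29.1 months

Here r = 0.373 and m = 0.125, so r·m = 0.0466.
ω = √0.0466 = 0.216 per month, hence T = 2π/ω ≈ 29.1 months.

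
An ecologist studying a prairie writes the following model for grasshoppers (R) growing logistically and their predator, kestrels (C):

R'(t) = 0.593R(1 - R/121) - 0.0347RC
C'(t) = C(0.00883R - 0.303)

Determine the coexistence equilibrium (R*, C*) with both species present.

R* ≈ 34.3, C* ≈ 12.2

From dC/dt = 0 with C > 0: 0.00883R* = 0.303, so R* = 34.3.
Substitute into dR/dt = 0: 0.593(1 - 34.3/121) = 0.0347C*.
The bracket is 0.716, giving C* = 0.425/0.0347 = 12.2.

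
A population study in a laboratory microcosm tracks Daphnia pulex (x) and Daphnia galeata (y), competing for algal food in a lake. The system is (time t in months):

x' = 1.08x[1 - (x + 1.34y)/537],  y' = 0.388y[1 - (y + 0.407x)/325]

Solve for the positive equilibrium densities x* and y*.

x* ≈ 223, y* ≈ 234

Setting both brackets to zero gives the nullclines x + 1.34y = 537 and 0.407x + y = 325.
Substituting y = 325 - 0.407x into the first: x(1 - 1.34·0.407) = 537 - 1.34·325.
So x* = 102/0.455 = 223, and then y* = 325 - 0.407·223 = 234.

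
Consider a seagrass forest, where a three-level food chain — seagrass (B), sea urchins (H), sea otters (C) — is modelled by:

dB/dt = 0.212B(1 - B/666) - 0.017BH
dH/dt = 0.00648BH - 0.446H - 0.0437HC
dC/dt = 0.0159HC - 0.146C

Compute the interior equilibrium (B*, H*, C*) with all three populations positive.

B* ≈ 176, H* ≈ 9.18, C* ≈ 15.8

From dC/dt = 0: 0.0159H* = 0.146, so H* = 9.18.
From dB/dt = 0: 0.212(1 - B*/666) = 0.017·9.18, giving B* = 666·(1 - 0.736) = 176.
From dH/dt = 0: 0.00648·176 - 0.446 = 0.0437C*, so C* = 0.692/0.0437 = 15.8.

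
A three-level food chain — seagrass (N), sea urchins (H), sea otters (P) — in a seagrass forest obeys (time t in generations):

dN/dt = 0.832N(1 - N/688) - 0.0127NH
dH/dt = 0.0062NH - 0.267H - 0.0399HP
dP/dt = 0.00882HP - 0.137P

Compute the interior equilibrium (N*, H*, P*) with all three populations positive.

N* ≈ 525, H* ≈ 15.5, P* ≈ 74.9

From dP/dt = 0: 0.00882H* = 0.137, so H* = 15.5.
From dN/dt = 0: 0.832(1 - N*/688) = 0.0127·15.5, giving N* = 688·(1 - 0.237) = 525.
From dH/dt = 0: 0.0062·525 - 0.267 = 0.0399P*, so P* = 2.99/0.0399 = 74.9.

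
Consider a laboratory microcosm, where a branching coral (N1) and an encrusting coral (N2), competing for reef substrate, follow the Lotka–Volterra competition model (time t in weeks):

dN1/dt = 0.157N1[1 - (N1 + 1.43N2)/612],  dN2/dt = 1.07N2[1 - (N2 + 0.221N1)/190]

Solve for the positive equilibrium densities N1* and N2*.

N1* ≈ 498, N2* ≈ 80

Setting both brackets to zero gives the nullclines N1 + 1.43N2 = 612 and 0.221N1 + N2 = 190.
Substituting N2 = 190 - 0.221N1 into the first: N1(1 - 1.43·0.221) = 612 - 1.43·190.
So N1* = 340/0.684 = 498, and then N2* = 190 - 0.221·498 = 80.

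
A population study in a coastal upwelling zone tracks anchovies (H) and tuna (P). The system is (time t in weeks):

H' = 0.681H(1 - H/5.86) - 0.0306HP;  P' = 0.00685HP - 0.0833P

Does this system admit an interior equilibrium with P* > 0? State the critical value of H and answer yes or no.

The predator equation gives dP/dt > 0 only when H > 0.0833/0.00685 = 12.2.
Without the predator, H → K = 5.86. Since 5.86 < 12.2, the predator cannot invade.

Threshold H = 12.2; K < 12.2, so no, the predator goes extinct.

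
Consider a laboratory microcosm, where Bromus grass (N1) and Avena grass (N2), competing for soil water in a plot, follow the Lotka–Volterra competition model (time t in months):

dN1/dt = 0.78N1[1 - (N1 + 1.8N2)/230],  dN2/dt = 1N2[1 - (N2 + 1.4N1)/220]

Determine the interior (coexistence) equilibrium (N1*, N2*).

N1* ≈ 109, N2* ≈ 67.1

Setting both brackets to zero gives the nullclines N1 + 1.8N2 = 230 and 1.4N1 + N2 = 220.
Substituting N2 = 220 - 1.4N1 into the first: N1(1 - 1.8·1.4) = 230 - 1.8·220.
So N1* = -166/-1.52 = 109, and then N2* = 220 - 1.4·109 = 67.1.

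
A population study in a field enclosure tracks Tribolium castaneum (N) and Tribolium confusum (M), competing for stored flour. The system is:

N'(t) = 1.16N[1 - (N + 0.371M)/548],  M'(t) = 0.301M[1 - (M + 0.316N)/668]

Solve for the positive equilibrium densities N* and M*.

N* ≈ 340, M* ≈ 561

Setting both brackets to zero gives the nullclines N + 0.371M = 548 and 0.316N + M = 668.
Substituting M = 668 - 0.316N into the first: N(1 - 0.371·0.316) = 548 - 0.371·668.
So N* = 300/0.883 = 340, and then M* = 668 - 0.316·340 = 561.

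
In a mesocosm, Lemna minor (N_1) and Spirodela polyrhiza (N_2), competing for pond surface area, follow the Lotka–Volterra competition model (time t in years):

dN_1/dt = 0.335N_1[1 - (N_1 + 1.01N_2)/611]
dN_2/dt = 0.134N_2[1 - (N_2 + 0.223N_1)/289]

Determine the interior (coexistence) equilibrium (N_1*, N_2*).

N_1* ≈ 412, N_2* ≈ 197

Setting both brackets to zero gives the nullclines N_1 + 1.01N_2 = 611 and 0.223N_1 + N_2 = 289.
Substituting N_2 = 289 - 0.223N_1 into the first: N_1(1 - 1.01·0.223) = 611 - 1.01·289.
So N_1* = 319/0.775 = 412, and then N_2* = 289 - 0.223·412 = 197.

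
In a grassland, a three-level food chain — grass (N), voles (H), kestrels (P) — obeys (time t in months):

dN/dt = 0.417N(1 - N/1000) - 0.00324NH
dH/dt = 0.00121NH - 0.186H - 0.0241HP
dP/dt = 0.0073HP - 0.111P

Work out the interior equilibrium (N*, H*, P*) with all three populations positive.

From dP/dt = 0: 0.0073H* = 0.111, so H* = 15.2.
From dN/dt = 0: 0.417(1 - N*/1000) = 0.00324·15.2, giving N* = 1000·(1 - 0.118) = 882.
From dH/dt = 0: 0.00121·882 - 0.186 = 0.0241P*, so P* = 0.881/0.0241 = 36.6.

N* ≈ 882, H* ≈ 15.2, P* ≈ 36.6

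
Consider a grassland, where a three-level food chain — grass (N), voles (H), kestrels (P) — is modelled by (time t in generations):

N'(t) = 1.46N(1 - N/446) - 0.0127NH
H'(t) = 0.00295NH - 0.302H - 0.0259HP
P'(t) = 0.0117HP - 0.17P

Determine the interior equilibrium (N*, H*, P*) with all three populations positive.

From dP/dt = 0: 0.0117H* = 0.17, so H* = 14.5.
From dN/dt = 0: 1.46(1 - N*/446) = 0.0127·14.5, giving N* = 446·(1 - 0.126) = 390.
From dH/dt = 0: 0.00295·390 - 0.302 = 0.0259P*, so P* = 0.847/0.0259 = 32.7.

N* ≈ 390, H* ≈ 14.5, P* ≈ 32.7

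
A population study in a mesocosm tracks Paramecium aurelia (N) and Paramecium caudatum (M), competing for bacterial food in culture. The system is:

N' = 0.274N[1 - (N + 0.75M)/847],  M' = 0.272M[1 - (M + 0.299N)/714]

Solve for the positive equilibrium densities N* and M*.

N* ≈ 402, M* ≈ 594

Setting both brackets to zero gives the nullclines N + 0.75M = 847 and 0.299N + M = 714.
Substituting M = 714 - 0.299N into the first: N(1 - 0.75·0.299) = 847 - 0.75·714.
So N* = 312/0.776 = 402, and then M* = 714 - 0.299·402 = 594.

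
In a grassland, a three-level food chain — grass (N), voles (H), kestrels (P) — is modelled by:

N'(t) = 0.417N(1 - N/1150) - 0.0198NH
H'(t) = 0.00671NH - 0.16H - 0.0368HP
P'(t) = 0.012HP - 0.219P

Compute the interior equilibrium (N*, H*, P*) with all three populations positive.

N* ≈ 153, H* ≈ 18.2, P* ≈ 23.6

From dP/dt = 0: 0.012H* = 0.219, so H* = 18.2.
From dN/dt = 0: 0.417(1 - N*/1150) = 0.0198·18.2, giving N* = 1150·(1 - 0.867) = 153.
From dH/dt = 0: 0.00671·153 - 0.16 = 0.0368P*, so P* = 0.87/0.0368 = 23.6.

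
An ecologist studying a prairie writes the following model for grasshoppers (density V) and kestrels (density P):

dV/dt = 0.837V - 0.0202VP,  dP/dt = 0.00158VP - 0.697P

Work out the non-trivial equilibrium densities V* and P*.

Set dP/dt = 0 with P > 0: 0.00158V - 0.697 = 0, so V* = 0.697/0.00158 = 441.
Set dV/dt = 0 with V > 0: 0.837 - 0.0202P = 0, so P* = 0.837/0.0202 = 41.4.

V* ≈ 441, P* ≈ 41.4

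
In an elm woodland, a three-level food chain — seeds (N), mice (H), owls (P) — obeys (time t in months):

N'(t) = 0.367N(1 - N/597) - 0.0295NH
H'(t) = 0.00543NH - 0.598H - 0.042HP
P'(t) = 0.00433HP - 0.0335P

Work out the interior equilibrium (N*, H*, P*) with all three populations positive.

From dP/dt = 0: 0.00433H* = 0.0335, so H* = 7.74.
From dN/dt = 0: 0.367(1 - N*/597) = 0.0295·7.74, giving N* = 597·(1 - 0.622) = 226.
From dH/dt = 0: 0.00543·226 - 0.598 = 0.042P*, so P* = 0.628/0.042 = 14.9.

N* ≈ 226, H* ≈ 7.74, P* ≈ 14.9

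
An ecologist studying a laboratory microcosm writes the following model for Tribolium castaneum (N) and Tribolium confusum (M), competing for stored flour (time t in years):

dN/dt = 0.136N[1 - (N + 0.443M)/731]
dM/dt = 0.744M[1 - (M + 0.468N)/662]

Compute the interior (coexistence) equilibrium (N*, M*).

Setting both brackets to zero gives the nullclines N + 0.443M = 731 and 0.468N + M = 662.
Substituting M = 662 - 0.468N into the first: N(1 - 0.443·0.468) = 731 - 0.443·662.
So N* = 438/0.793 = 552, and then M* = 662 - 0.468·552 = 404.

N* ≈ 552, M* ≈ 404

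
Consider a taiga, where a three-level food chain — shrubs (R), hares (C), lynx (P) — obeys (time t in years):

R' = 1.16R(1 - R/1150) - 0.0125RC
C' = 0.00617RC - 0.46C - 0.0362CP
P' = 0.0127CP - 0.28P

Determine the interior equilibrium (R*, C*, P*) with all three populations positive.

R* ≈ 877, C* ≈ 22, P* ≈ 137

From dP/dt = 0: 0.0127C* = 0.28, so C* = 22.
From dR/dt = 0: 1.16(1 - R*/1150) = 0.0125·22, giving R* = 1150·(1 - 0.238) = 877.
From dC/dt = 0: 0.00617·877 - 0.46 = 0.0362P*, so P* = 4.95/0.0362 = 137.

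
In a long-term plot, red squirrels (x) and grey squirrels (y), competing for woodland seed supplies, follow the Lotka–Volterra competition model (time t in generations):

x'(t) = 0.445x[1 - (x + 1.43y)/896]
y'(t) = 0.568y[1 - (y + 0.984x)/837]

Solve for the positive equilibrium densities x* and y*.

Setting both brackets to zero gives the nullclines x + 1.43y = 896 and 0.984x + y = 837.
Substituting y = 837 - 0.984x into the first: x(1 - 1.43·0.984) = 896 - 1.43·837.
So x* = -301/-0.407 = 739, and then y* = 837 - 0.984·739 = 110.

x* ≈ 739, y* ≈ 110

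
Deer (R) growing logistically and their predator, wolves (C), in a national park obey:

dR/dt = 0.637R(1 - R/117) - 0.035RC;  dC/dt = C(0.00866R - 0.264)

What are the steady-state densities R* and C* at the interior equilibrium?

R* ≈ 30.5, C* ≈ 13.5

From dC/dt = 0 with C > 0: 0.00866R* = 0.264, so R* = 30.5.
Substitute into dR/dt = 0: 0.637(1 - 30.5/117) = 0.035C*.
The bracket is 0.739, giving C* = 0.471/0.035 = 13.5.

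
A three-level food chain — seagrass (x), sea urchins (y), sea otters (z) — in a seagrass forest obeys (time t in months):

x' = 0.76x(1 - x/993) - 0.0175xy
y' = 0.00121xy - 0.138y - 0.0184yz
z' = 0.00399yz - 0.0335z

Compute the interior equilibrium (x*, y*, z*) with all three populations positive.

From dz/dt = 0: 0.00399y* = 0.0335, so y* = 8.4.
From dx/dt = 0: 0.76(1 - x*/993) = 0.0175·8.4, giving x* = 993·(1 - 0.193) = 801.
From dy/dt = 0: 0.00121·801 - 0.138 = 0.0184z*, so z* = 0.831/0.0184 = 45.2.

x* ≈ 801, y* ≈ 8.4, z* ≈ 45.2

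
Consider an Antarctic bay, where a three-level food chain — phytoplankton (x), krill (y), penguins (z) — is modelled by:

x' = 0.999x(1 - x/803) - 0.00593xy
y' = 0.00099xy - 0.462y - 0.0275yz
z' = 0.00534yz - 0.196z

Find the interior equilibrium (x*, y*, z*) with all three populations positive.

x* ≈ 628, y* ≈ 36.7, z* ≈ 5.81

From dz/dt = 0: 0.00534y* = 0.196, so y* = 36.7.
From dx/dt = 0: 0.999(1 - x*/803) = 0.00593·36.7, giving x* = 803·(1 - 0.218) = 628.
From dy/dt = 0: 0.00099·628 - 0.462 = 0.0275z*, so z* = 0.16/0.0275 = 5.81.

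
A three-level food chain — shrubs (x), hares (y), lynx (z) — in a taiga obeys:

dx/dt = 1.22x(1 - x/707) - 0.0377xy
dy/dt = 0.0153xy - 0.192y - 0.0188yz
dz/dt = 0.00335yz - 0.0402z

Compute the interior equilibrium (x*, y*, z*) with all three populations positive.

x* ≈ 445, y* ≈ 12, z* ≈ 352

From dz/dt = 0: 0.00335y* = 0.0402, so y* = 12.
From dx/dt = 0: 1.22(1 - x*/707) = 0.0377·12, giving x* = 707·(1 - 0.371) = 445.
From dy/dt = 0: 0.0153·445 - 0.192 = 0.0188z*, so z* = 6.61/0.0188 = 352.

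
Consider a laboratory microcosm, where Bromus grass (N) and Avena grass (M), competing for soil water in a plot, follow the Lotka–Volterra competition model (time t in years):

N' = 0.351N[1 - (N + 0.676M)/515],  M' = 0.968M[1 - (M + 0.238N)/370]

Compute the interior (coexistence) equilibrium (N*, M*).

Setting both brackets to zero gives the nullclines N + 0.676M = 515 and 0.238N + M = 370.
Substituting M = 370 - 0.238N into the first: N(1 - 0.676·0.238) = 515 - 0.676·370.
So N* = 265/0.839 = 316, and then M* = 370 - 0.238·316 = 295.

N* ≈ 316, M* ≈ 295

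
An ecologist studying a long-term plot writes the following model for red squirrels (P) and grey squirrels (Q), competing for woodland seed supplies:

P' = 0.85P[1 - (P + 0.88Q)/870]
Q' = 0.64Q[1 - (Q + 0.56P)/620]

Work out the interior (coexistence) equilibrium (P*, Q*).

P* ≈ 640, Q* ≈ 262

Setting both brackets to zero gives the nullclines P + 0.88Q = 870 and 0.56P + Q = 620.
Substituting Q = 620 - 0.56P into the first: P(1 - 0.88·0.56) = 870 - 0.88·620.
So P* = 324/0.507 = 640, and then Q* = 620 - 0.56·640 = 262.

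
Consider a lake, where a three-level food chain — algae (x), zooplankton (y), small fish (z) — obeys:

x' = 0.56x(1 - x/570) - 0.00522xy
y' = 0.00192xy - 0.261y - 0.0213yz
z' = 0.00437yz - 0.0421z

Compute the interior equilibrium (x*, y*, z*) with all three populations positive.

x* ≈ 519, y* ≈ 9.63, z* ≈ 34.5

From dz/dt = 0: 0.00437y* = 0.0421, so y* = 9.63.
From dx/dt = 0: 0.56(1 - x*/570) = 0.00522·9.63, giving x* = 570·(1 - 0.0898) = 519.
From dy/dt = 0: 0.00192·519 - 0.261 = 0.0213z*, so z* = 0.735/0.0213 = 34.5.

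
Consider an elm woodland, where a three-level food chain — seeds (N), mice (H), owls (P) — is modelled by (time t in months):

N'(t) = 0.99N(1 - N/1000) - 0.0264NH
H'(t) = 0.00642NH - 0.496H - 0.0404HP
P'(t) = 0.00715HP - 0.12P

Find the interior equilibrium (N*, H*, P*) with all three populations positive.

N* ≈ 552, H* ≈ 16.8, P* ≈ 75.5

From dP/dt = 0: 0.00715H* = 0.12, so H* = 16.8.
From dN/dt = 0: 0.99(1 - N*/1000) = 0.0264·16.8, giving N* = 1000·(1 - 0.448) = 552.
From dH/dt = 0: 0.00642·552 - 0.496 = 0.0404P*, so P* = 3.05/0.0404 = 75.5.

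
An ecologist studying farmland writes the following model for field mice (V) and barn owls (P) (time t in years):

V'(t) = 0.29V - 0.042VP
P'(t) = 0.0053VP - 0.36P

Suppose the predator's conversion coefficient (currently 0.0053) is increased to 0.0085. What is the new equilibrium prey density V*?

V* ≈ 42.4

At the interior fixed point, setting dP/dt = 0 with P > 0 fixes V* = (predator death rate)/(VP coefficient) — independent of the other coefficients.
With the change, V* = 0.36/0.0085 = 42.4; it falls from 67.9.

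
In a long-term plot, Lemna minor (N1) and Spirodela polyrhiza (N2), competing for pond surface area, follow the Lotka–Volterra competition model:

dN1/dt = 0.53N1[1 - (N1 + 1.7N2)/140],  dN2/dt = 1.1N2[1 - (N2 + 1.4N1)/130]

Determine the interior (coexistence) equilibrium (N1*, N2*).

N1* ≈ 58.7, N2* ≈ 47.8

Setting both brackets to zero gives the nullclines N1 + 1.7N2 = 140 and 1.4N1 + N2 = 130.
Substituting N2 = 130 - 1.4N1 into the first: N1(1 - 1.7·1.4) = 140 - 1.7·130.
So N1* = -81/-1.38 = 58.7, and then N2* = 130 - 1.4·58.7 = 47.8.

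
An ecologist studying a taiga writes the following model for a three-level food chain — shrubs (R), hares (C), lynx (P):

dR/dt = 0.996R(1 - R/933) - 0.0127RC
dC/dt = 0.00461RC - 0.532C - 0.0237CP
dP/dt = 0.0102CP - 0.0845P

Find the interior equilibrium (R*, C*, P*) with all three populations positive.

From dP/dt = 0: 0.0102C* = 0.0845, so C* = 8.28.
From dR/dt = 0: 0.996(1 - R*/933) = 0.0127·8.28, giving R* = 933·(1 - 0.106) = 834.
From dC/dt = 0: 0.00461·834 - 0.532 = 0.0237P*, so P* = 3.31/0.0237 = 140.

R* ≈ 834, C* ≈ 8.28, P* ≈ 140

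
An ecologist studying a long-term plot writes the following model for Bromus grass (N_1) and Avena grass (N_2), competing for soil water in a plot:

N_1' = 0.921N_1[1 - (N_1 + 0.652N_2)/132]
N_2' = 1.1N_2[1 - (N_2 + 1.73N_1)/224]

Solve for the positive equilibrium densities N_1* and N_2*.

Setting both brackets to zero gives the nullclines N_1 + 0.652N_2 = 132 and 1.73N_1 + N_2 = 224.
Substituting N_2 = 224 - 1.73N_1 into the first: N_1(1 - 0.652·1.73) = 132 - 0.652·224.
So N_1* = -14/-0.128 = 110, and then N_2* = 224 - 1.73·110 = 34.1.

N_1* ≈ 110, N_2* ≈ 34.1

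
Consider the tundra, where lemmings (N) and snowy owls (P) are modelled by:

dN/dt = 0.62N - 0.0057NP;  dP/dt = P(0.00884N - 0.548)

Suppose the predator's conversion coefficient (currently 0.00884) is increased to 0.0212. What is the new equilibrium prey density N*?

At the interior fixed point, setting dP/dt = 0 with P > 0 fixes N* = (predator death rate)/(NP coefficient) — independent of the other coefficients.
With the change, N* = 0.548/0.0212 = 25.8; it falls from 62.

N* ≈ 25.8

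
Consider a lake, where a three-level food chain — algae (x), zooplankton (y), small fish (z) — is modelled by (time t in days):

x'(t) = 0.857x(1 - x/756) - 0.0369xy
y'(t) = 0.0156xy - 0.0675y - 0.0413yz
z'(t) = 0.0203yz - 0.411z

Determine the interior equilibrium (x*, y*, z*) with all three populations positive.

x* ≈ 97, y* ≈ 20.2, z* ≈ 35

From dz/dt = 0: 0.0203y* = 0.411, so y* = 20.2.
From dx/dt = 0: 0.857(1 - x*/756) = 0.0369·20.2, giving x* = 756·(1 - 0.872) = 97.
From dy/dt = 0: 0.0156·97 - 0.0675 = 0.0413z*, so z* = 1.45/0.0413 = 35.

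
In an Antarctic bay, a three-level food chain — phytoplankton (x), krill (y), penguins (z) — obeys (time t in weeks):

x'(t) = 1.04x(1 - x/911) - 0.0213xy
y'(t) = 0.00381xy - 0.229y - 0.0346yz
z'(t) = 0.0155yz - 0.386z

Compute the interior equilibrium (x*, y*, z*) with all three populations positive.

From dz/dt = 0: 0.0155y* = 0.386, so y* = 24.9.
From dx/dt = 0: 1.04(1 - x*/911) = 0.0213·24.9, giving x* = 911·(1 - 0.51) = 446.
From dy/dt = 0: 0.00381·446 - 0.229 = 0.0346z*, so z* = 1.47/0.0346 = 42.5.

x* ≈ 446, y* ≈ 24.9, z* ≈ 42.5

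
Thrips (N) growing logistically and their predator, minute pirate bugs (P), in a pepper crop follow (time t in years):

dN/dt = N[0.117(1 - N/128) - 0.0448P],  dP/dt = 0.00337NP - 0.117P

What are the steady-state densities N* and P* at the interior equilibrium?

N* ≈ 34.7, P* ≈ 1.9

From dP/dt = 0 with P > 0: 0.00337N* = 0.117, so N* = 34.7.
Substitute into dN/dt = 0: 0.117(1 - 34.7/128) = 0.0448P*.
The bracket is 0.729, giving P* = 0.0853/0.0448 = 1.9.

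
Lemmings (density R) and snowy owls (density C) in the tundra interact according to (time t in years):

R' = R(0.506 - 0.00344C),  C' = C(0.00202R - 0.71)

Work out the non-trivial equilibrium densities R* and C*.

Set dC/dt = 0 with C > 0: 0.00202R - 0.71 = 0, so R* = 0.71/0.00202 = 351.
Set dR/dt = 0 with R > 0: 0.506 - 0.00344C = 0, so C* = 0.506/0.00344 = 147.

R* ≈ 351, C* ≈ 147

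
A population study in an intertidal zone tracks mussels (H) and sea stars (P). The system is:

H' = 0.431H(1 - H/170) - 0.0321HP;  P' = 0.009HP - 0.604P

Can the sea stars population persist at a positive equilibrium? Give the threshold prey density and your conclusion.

The predator equation gives dP/dt > 0 only when H > 0.604/0.009 = 67.1.
Without the predator, H → K = 170. Since 170 > 67.1, the predator can invade and persist.

Threshold H = 67.1; K > 67.1, so yes, the predator persists.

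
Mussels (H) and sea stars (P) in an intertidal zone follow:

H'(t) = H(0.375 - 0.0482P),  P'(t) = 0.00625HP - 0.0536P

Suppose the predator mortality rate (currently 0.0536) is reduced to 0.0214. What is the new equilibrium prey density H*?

At the interior fixed point, setting dP/dt = 0 with P > 0 fixes H* = (predator death rate)/(HP coefficient) — independent of the other coefficients.
With the change, H* = 0.0214/0.00625 = 3.42; it falls from 8.58.

H* ≈ 3.42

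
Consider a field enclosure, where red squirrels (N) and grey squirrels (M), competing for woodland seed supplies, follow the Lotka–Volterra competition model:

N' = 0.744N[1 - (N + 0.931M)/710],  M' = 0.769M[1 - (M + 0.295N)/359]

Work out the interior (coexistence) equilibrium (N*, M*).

N* ≈ 518, M* ≈ 206

Setting both brackets to zero gives the nullclines N + 0.931M = 710 and 0.295N + M = 359.
Substituting M = 359 - 0.295N into the first: N(1 - 0.931·0.295) = 710 - 0.931·359.
So N* = 376/0.725 = 518, and then M* = 359 - 0.295·518 = 206.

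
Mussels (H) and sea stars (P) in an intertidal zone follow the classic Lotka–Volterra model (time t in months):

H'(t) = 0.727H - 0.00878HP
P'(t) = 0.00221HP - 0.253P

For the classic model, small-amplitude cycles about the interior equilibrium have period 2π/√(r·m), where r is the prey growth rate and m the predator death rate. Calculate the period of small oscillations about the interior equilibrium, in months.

Here r = 0.727 and m = 0.253, so r·m = 0.184.
ω = √0.184 = 0.429 per month, hence T = 2π/ω ≈ 14.7 months.

T ≈ 14.7 months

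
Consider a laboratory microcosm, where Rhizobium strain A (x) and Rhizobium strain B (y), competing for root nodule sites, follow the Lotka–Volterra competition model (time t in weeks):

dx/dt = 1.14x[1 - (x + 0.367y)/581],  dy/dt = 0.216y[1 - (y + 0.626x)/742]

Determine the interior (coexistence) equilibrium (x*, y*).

Setting both brackets to zero gives the nullclines x + 0.367y = 581 and 0.626x + y = 742.
Substituting y = 742 - 0.626x into the first: x(1 - 0.367·0.626) = 581 - 0.367·742.
So x* = 309/0.77 = 401, and then y* = 742 - 0.626·401 = 491.

x* ≈ 401, y* ≈ 491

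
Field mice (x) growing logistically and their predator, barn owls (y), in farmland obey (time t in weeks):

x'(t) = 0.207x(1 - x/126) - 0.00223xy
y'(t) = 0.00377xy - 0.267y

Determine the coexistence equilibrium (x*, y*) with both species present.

x* ≈ 70.8, y* ≈ 40.6

From dy/dt = 0 with y > 0: 0.00377x* = 0.267, so x* = 70.8.
Substitute into dx/dt = 0: 0.207(1 - 70.8/126) = 0.00223y*.
The bracket is 0.438, giving y* = 0.0906/0.00223 = 40.6.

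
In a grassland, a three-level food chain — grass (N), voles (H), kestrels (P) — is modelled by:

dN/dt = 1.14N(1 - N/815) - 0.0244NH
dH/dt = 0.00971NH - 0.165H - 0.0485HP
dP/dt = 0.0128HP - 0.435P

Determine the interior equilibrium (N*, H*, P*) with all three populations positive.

From dP/dt = 0: 0.0128H* = 0.435, so H* = 34.
From dN/dt = 0: 1.14(1 - N*/815) = 0.0244·34, giving N* = 815·(1 - 0.727) = 222.
From dH/dt = 0: 0.00971·222 - 0.165 = 0.0485P*, so P* = 1.99/0.0485 = 41.1.

N* ≈ 222, H* ≈ 34, P* ≈ 41.1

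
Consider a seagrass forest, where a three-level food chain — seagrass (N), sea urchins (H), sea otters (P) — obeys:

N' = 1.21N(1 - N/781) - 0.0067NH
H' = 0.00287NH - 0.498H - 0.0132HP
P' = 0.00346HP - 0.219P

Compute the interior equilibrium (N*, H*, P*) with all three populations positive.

N* ≈ 507, H* ≈ 63.3, P* ≈ 72.6

From dP/dt = 0: 0.00346H* = 0.219, so H* = 63.3.
From dN/dt = 0: 1.21(1 - N*/781) = 0.0067·63.3, giving N* = 781·(1 - 0.35) = 507.
From dH/dt = 0: 0.00287·507 - 0.498 = 0.0132P*, so P* = 0.958/0.0132 = 72.6.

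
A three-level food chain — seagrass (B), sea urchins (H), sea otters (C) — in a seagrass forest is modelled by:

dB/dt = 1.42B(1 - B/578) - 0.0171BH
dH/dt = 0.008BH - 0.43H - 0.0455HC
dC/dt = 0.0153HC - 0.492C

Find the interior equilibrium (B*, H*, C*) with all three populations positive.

B* ≈ 354, H* ≈ 32.2, C* ≈ 52.8

From dC/dt = 0: 0.0153H* = 0.492, so H* = 32.2.
From dB/dt = 0: 1.42(1 - B*/578) = 0.0171·32.2, giving B* = 578·(1 - 0.387) = 354.
From dH/dt = 0: 0.008·354 - 0.43 = 0.0455C*, so C* = 2.4/0.0455 = 52.8.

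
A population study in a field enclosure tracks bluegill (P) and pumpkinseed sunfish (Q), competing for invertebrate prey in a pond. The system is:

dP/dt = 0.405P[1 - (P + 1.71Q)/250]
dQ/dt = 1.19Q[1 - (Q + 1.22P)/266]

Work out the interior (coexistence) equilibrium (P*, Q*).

P* ≈ 189, Q* ≈ 35.9

Setting both brackets to zero gives the nullclines P + 1.71Q = 250 and 1.22P + Q = 266.
Substituting Q = 266 - 1.22P into the first: P(1 - 1.71·1.22) = 250 - 1.71·266.
So P* = -205/-1.09 = 189, and then Q* = 266 - 1.22·189 = 35.9.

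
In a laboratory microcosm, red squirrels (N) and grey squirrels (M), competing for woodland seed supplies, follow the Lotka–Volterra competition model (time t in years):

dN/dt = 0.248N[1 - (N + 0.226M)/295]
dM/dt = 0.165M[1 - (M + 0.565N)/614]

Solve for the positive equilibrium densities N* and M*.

Setting both brackets to zero gives the nullclines N + 0.226M = 295 and 0.565N + M = 614.
Substituting M = 614 - 0.565N into the first: N(1 - 0.226·0.565) = 295 - 0.226·614.
So N* = 156/0.872 = 179, and then M* = 614 - 0.565·179 = 513.

N* ≈ 179, M* ≈ 513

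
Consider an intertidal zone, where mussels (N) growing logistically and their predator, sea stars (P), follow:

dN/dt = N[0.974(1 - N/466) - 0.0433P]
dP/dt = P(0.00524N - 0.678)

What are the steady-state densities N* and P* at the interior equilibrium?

N* ≈ 129, P* ≈ 16.2

From dP/dt = 0 with P > 0: 0.00524N* = 0.678, so N* = 129.
Substitute into dN/dt = 0: 0.974(1 - 129/466) = 0.0433P*.
The bracket is 0.722, giving P* = 0.704/0.0433 = 16.2.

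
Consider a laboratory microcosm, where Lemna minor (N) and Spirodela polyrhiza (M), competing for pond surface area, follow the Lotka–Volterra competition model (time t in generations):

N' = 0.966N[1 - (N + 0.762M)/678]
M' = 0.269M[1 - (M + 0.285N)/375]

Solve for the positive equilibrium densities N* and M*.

N* ≈ 501, M* ≈ 232

Setting both brackets to zero gives the nullclines N + 0.762M = 678 and 0.285N + M = 375.
Substituting M = 375 - 0.285N into the first: N(1 - 0.762·0.285) = 678 - 0.762·375.
So N* = 392/0.783 = 501, and then M* = 375 - 0.285·501 = 232.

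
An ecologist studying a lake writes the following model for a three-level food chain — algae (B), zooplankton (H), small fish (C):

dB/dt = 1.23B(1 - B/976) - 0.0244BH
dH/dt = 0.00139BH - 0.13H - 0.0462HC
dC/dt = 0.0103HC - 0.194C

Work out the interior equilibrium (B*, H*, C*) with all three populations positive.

B* ≈ 611, H* ≈ 18.8, C* ≈ 15.6

From dC/dt = 0: 0.0103H* = 0.194, so H* = 18.8.
From dB/dt = 0: 1.23(1 - B*/976) = 0.0244·18.8, giving B* = 976·(1 - 0.374) = 611.
From dH/dt = 0: 0.00139·611 - 0.13 = 0.0462C*, so C* = 0.72/0.0462 = 15.6.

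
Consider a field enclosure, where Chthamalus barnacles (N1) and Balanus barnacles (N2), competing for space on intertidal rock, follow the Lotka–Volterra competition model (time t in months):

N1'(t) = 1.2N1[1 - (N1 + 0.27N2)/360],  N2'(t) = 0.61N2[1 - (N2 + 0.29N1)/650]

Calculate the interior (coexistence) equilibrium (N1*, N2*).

N1* ≈ 200, N2* ≈ 592

Setting both brackets to zero gives the nullclines N1 + 0.27N2 = 360 and 0.29N1 + N2 = 650.
Substituting N2 = 650 - 0.29N1 into the first: N1(1 - 0.27·0.29) = 360 - 0.27·650.
So N1* = 184/0.922 = 200, and then N2* = 650 - 0.29·200 = 592.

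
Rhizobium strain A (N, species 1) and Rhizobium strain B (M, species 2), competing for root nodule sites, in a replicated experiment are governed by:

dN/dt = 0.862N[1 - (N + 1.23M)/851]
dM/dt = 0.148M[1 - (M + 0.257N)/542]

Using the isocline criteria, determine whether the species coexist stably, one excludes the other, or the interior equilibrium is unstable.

Compare the nullcline intercepts: K1/α12 = 851/1.23 = 692 > K2 = 542; K2/α21 = 542/0.257 = 2110 > K1 = 851.
Since both inequalities hold, each species can invade when rare, so the interior equilibrium is stable.

stable coexistence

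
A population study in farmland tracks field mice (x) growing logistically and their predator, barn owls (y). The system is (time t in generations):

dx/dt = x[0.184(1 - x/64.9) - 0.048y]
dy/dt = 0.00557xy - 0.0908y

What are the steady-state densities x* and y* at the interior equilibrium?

From dy/dt = 0 with y > 0: 0.00557x* = 0.0908, so x* = 16.3.
Substitute into dx/dt = 0: 0.184(1 - 16.3/64.9) = 0.048y*.
The bracket is 0.749, giving y* = 0.138/0.048 = 2.87.

x* ≈ 16.3, y* ≈ 2.87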